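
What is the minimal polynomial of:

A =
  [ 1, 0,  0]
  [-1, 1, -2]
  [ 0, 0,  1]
x^2 - 2*x + 1

The characteristic polynomial is χ_A(x) = (x - 1)^3, so the eigenvalues are known. The minimal polynomial is
  m_A(x) = Π_λ (x − λ)^{k_λ}
where k_λ is the size of the *largest* Jordan block for λ (equivalently, the smallest k with (A − λI)^k v = 0 for every generalised eigenvector v of λ).

  λ = 1: largest Jordan block has size 2, contributing (x − 1)^2

So m_A(x) = (x - 1)^2 = x^2 - 2*x + 1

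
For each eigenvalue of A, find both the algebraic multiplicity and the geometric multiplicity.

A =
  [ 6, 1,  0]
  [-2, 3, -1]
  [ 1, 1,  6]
λ = 5: alg = 3, geom = 1

Step 1 — factor the characteristic polynomial to read off the algebraic multiplicities:
  χ_A(x) = (x - 5)^3

Step 2 — compute geometric multiplicities via the rank-nullity identity g(λ) = n − rank(A − λI):
  rank(A − (5)·I) = 2, so dim ker(A − (5)·I) = n − 2 = 1

Summary:
  λ = 5: algebraic multiplicity = 3, geometric multiplicity = 1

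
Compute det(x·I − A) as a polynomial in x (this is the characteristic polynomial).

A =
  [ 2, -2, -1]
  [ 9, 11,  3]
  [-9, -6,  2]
x^3 - 15*x^2 + 75*x - 125

Expanding det(x·I − A) (e.g. by cofactor expansion or by noting that A is similar to its Jordan form J, which has the same characteristic polynomial as A) gives
  χ_A(x) = x^3 - 15*x^2 + 75*x - 125
which factors as (x - 5)^3. The eigenvalues (with algebraic multiplicities) are λ = 5 with multiplicity 3.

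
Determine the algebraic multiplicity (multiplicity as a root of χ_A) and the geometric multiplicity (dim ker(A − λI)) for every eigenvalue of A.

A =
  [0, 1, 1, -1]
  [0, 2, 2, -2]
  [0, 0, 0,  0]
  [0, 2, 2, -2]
λ = 0: alg = 4, geom = 3

Step 1 — factor the characteristic polynomial to read off the algebraic multiplicities:
  χ_A(x) = x^4

Step 2 — compute geometric multiplicities via the rank-nullity identity g(λ) = n − rank(A − λI):
  rank(A − (0)·I) = 1, so dim ker(A − (0)·I) = n − 1 = 3

Summary:
  λ = 0: algebraic multiplicity = 4, geometric multiplicity = 3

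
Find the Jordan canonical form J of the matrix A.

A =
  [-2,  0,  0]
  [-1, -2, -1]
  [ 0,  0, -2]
J_2(-2) ⊕ J_1(-2)

The characteristic polynomial is
  det(x·I − A) = x^3 + 6*x^2 + 12*x + 8 = (x + 2)^3

Eigenvalues and multiplicities (the geometric multiplicity of λ is n − rank(A − λI), which equals the number of Jordan blocks for λ):
  λ = -2: algebraic multiplicity = 3, geometric multiplicity = 2

Determining the block sizes for each eigenvalue:
  λ = -2: 2 blocks summing to 3 forces exactly one block of size 2 and the rest size 1 → block sizes [2, 1]

Assembling the blocks gives a Jordan form
J =
  [-2,  1,  0]
  [ 0, -2,  0]
  [ 0,  0, -2]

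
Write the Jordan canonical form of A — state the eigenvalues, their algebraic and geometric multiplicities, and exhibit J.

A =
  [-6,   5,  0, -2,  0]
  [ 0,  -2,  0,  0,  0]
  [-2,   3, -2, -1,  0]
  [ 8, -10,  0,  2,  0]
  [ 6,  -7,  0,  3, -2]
J_2(-2) ⊕ J_2(-2) ⊕ J_1(-2)

The characteristic polynomial is
  det(x·I − A) = x^5 + 10*x^4 + 40*x^3 + 80*x^2 + 80*x + 32 = (x + 2)^5

Eigenvalues and multiplicities (the geometric multiplicity of λ is n − rank(A − λI), which equals the number of Jordan blocks for λ):
  λ = -2: algebraic multiplicity = 5, geometric multiplicity = 3

Determining the block sizes for each eigenvalue:
  λ = -2: with am = 5 and gm = 3, the partition is not yet determined (e.g. several partitions of 5 into 3 parts exist). Let N = A − (-2)·I. Computing rank(N^1) = 2, rank(N^2) = 0; the number of blocks of size ≥ j is rank(N^{j−1}) − rank(N^j), giving [3, 2]. So we have 2 block(s) of size 2, 1 block(s) of size 1 → block sizes [2, 2, 1]

Assembling the blocks gives a Jordan form
J =
  [-2,  1,  0,  0,  0]
  [ 0, -2,  0,  0,  0]
  [ 0,  0, -2,  1,  0]
  [ 0,  0,  0, -2,  0]
  [ 0,  0,  0,  0, -2]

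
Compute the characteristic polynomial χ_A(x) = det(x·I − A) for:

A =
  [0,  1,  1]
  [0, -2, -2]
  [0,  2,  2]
x^3

Expanding det(x·I − A) (e.g. by cofactor expansion or by noting that A is similar to its Jordan form J, which has the same characteristic polynomial as A) gives
  χ_A(x) = x^3
which factors as x^3. The eigenvalues (with algebraic multiplicities) are λ = 0 with multiplicity 3.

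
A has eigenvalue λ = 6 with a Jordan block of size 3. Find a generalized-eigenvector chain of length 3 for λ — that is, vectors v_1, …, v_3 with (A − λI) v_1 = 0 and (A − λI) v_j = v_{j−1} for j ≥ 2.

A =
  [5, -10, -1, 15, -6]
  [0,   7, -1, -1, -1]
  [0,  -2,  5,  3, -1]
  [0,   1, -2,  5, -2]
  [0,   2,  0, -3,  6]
A Jordan chain for λ = 6 of length 3:
v_1 = (5, 0, 1, 0, -1)ᵀ
v_2 = (-10, 1, -2, 1, 2)ᵀ
v_3 = (0, 1, 0, 0, 0)ᵀ

Let N = A − (6)·I. We want v_3 with N^3 v_3 = 0 but N^2 v_3 ≠ 0; then v_{j-1} := N · v_j for j = 3, …, 2.

Pick v_3 = (0, 1, 0, 0, 0)ᵀ.
Then v_2 = N · v_3 = (-10, 1, -2, 1, 2)ᵀ.
Then v_1 = N · v_2 = (5, 0, 1, 0, -1)ᵀ.

Sanity check: (A − (6)·I) v_1 = (0, 0, 0, 0, 0)ᵀ = 0. ✓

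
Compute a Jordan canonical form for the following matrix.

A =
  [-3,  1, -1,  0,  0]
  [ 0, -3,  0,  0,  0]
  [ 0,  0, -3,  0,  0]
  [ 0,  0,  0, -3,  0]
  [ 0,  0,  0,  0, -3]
J_2(-3) ⊕ J_1(-3) ⊕ J_1(-3) ⊕ J_1(-3)

The characteristic polynomial is
  det(x·I − A) = x^5 + 15*x^4 + 90*x^3 + 270*x^2 + 405*x + 243 = (x + 3)^5

Eigenvalues and multiplicities (the geometric multiplicity of λ is n − rank(A − λI), which equals the number of Jordan blocks for λ):
  λ = -3: algebraic multiplicity = 5, geometric multiplicity = 4

Determining the block sizes for each eigenvalue:
  λ = -3: 4 blocks summing to 5 forces exactly one block of size 2 and the rest size 1 → block sizes [2, 1, 1, 1]

Assembling the blocks gives a Jordan form
J =
  [-3,  1,  0,  0,  0]
  [ 0, -3,  0,  0,  0]
  [ 0,  0, -3,  0,  0]
  [ 0,  0,  0, -3,  0]
  [ 0,  0,  0,  0, -3]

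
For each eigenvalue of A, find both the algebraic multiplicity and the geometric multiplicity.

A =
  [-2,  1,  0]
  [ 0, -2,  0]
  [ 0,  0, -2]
λ = -2: alg = 3, geom = 2

Step 1 — factor the characteristic polynomial to read off the algebraic multiplicities:
  χ_A(x) = (x + 2)^3

Step 2 — compute geometric multiplicities via the rank-nullity identity g(λ) = n − rank(A − λI):
  rank(A − (-2)·I) = 1, so dim ker(A − (-2)·I) = n − 1 = 2

Summary:
  λ = -2: algebraic multiplicity = 3, geometric multiplicity = 2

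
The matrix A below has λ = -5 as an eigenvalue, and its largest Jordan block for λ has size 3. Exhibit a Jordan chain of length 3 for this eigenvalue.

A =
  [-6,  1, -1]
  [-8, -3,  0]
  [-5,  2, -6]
A Jordan chain for λ = -5 of length 3:
v_1 = (-2, -8, -6)ᵀ
v_2 = (-1, -8, -5)ᵀ
v_3 = (1, 0, 0)ᵀ

Let N = A − (-5)·I. We want v_3 with N^3 v_3 = 0 but N^2 v_3 ≠ 0; then v_{j-1} := N · v_j for j = 3, …, 2.

Pick v_3 = (1, 0, 0)ᵀ.
Then v_2 = N · v_3 = (-1, -8, -5)ᵀ.
Then v_1 = N · v_2 = (-2, -8, -6)ᵀ.

Sanity check: (A − (-5)·I) v_1 = (0, 0, 0)ᵀ = 0. ✓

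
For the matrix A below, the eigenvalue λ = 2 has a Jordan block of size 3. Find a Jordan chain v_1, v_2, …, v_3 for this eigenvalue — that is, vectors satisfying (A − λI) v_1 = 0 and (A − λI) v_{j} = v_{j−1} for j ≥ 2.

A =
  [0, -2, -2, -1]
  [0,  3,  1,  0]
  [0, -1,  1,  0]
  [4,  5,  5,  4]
A Jordan chain for λ = 2 of length 3:
v_1 = (-1, 0, 0, 2)ᵀ
v_2 = (-2, 1, -1, 5)ᵀ
v_3 = (0, 1, 0, 0)ᵀ

Let N = A − (2)·I. We want v_3 with N^3 v_3 = 0 but N^2 v_3 ≠ 0; then v_{j-1} := N · v_j for j = 3, …, 2.

Pick v_3 = (0, 1, 0, 0)ᵀ.
Then v_2 = N · v_3 = (-2, 1, -1, 5)ᵀ.
Then v_1 = N · v_2 = (-1, 0, 0, 2)ᵀ.

Sanity check: (A − (2)·I) v_1 = (0, 0, 0, 0)ᵀ = 0. ✓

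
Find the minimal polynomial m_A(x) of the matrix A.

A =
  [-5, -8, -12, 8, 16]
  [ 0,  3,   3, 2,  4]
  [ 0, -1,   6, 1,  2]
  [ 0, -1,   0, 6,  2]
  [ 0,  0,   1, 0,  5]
x^4 - 10*x^3 + 250*x - 625

The characteristic polynomial is χ_A(x) = (x - 5)^4*(x + 5), so the eigenvalues are known. The minimal polynomial is
  m_A(x) = Π_λ (x − λ)^{k_λ}
where k_λ is the size of the *largest* Jordan block for λ (equivalently, the smallest k with (A − λI)^k v = 0 for every generalised eigenvector v of λ).

  λ = -5: largest Jordan block has size 1, contributing (x + 5)
  λ = 5: largest Jordan block has size 3, contributing (x − 5)^3

So m_A(x) = (x - 5)^3*(x + 5) = x^4 - 10*x^3 + 250*x - 625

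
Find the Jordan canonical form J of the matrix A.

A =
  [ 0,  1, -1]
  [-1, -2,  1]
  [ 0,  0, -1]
J_2(-1) ⊕ J_1(-1)

The characteristic polynomial is
  det(x·I − A) = x^3 + 3*x^2 + 3*x + 1 = (x + 1)^3

Eigenvalues and multiplicities (the geometric multiplicity of λ is n − rank(A − λI), which equals the number of Jordan blocks for λ):
  λ = -1: algebraic multiplicity = 3, geometric multiplicity = 2

Determining the block sizes for each eigenvalue:
  λ = -1: 2 blocks summing to 3 forces exactly one block of size 2 and the rest size 1 → block sizes [2, 1]

Assembling the blocks gives a Jordan form
J =
  [-1,  1,  0]
  [ 0, -1,  0]
  [ 0,  0, -1]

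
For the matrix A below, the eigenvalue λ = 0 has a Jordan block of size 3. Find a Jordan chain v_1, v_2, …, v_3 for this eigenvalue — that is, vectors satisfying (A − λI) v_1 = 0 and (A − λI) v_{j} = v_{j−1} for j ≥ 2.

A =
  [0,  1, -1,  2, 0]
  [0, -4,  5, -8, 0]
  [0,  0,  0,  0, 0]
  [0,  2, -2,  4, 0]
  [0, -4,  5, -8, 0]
A Jordan chain for λ = 0 of length 3:
v_1 = (1, -4, 0, 2, -4)ᵀ
v_2 = (-1, 5, 0, -2, 5)ᵀ
v_3 = (0, 0, 1, 0, 0)ᵀ

Let N = A − (0)·I. We want v_3 with N^3 v_3 = 0 but N^2 v_3 ≠ 0; then v_{j-1} := N · v_j for j = 3, …, 2.

Pick v_3 = (0, 0, 1, 0, 0)ᵀ.
Then v_2 = N · v_3 = (-1, 5, 0, -2, 5)ᵀ.
Then v_1 = N · v_2 = (1, -4, 0, 2, -4)ᵀ.

Sanity check: (A − (0)·I) v_1 = (0, 0, 0, 0, 0)ᵀ = 0. ✓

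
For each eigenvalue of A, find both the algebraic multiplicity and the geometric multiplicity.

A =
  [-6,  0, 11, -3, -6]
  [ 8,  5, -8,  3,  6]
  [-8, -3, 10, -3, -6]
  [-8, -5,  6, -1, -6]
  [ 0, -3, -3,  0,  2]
λ = 2: alg = 5, geom = 3

Step 1 — factor the characteristic polynomial to read off the algebraic multiplicities:
  χ_A(x) = (x - 2)^5

Step 2 — compute geometric multiplicities via the rank-nullity identity g(λ) = n − rank(A − λI):
  rank(A − (2)·I) = 2, so dim ker(A − (2)·I) = n − 2 = 3

Summary:
  λ = 2: algebraic multiplicity = 5, geometric multiplicity = 3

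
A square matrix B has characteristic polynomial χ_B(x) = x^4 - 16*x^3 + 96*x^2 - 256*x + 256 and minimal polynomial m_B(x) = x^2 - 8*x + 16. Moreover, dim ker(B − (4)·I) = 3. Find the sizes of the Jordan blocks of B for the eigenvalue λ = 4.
Block sizes for λ = 4: [2, 1, 1]

Step 1 — from the characteristic polynomial, algebraic multiplicity of λ = 4 is 4. From dim ker(B − (4)·I) = 3, there are exactly 3 Jordan blocks for λ = 4.
Step 2 — from the minimal polynomial, the factor (x − 4)^2 tells us the largest block for λ = 4 has size 2.
Step 3 — with total size 4, 3 blocks, and largest block 2, the block sizes (in nonincreasing order) are [2, 1, 1].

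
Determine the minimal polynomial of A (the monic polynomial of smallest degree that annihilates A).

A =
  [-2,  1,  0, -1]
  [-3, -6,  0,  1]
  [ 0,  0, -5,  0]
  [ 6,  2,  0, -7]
x^2 + 10*x + 25

The characteristic polynomial is χ_A(x) = (x + 5)^4, so the eigenvalues are known. The minimal polynomial is
  m_A(x) = Π_λ (x − λ)^{k_λ}
where k_λ is the size of the *largest* Jordan block for λ (equivalently, the smallest k with (A − λI)^k v = 0 for every generalised eigenvector v of λ).

  λ = -5: largest Jordan block has size 2, contributing (x + 5)^2

So m_A(x) = (x + 5)^2 = x^2 + 10*x + 25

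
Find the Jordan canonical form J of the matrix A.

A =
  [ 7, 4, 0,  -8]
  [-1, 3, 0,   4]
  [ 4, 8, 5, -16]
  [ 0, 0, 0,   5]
J_2(5) ⊕ J_1(5) ⊕ J_1(5)

The characteristic polynomial is
  det(x·I − A) = x^4 - 20*x^3 + 150*x^2 - 500*x + 625 = (x - 5)^4

Eigenvalues and multiplicities (the geometric multiplicity of λ is n − rank(A − λI), which equals the number of Jordan blocks for λ):
  λ = 5: algebraic multiplicity = 4, geometric multiplicity = 3

Determining the block sizes for each eigenvalue:
  λ = 5: 3 blocks summing to 4 forces exactly one block of size 2 and the rest size 1 → block sizes [2, 1, 1]

Assembling the blocks gives a Jordan form
J =
  [5, 1, 0, 0]
  [0, 5, 0, 0]
  [0, 0, 5, 0]
  [0, 0, 0, 5]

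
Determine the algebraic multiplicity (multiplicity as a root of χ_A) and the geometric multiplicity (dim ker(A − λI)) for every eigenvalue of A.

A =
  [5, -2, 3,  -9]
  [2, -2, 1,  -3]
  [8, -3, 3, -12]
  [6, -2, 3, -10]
λ = -1: alg = 4, geom = 2

Step 1 — factor the characteristic polynomial to read off the algebraic multiplicities:
  χ_A(x) = (x + 1)^4

Step 2 — compute geometric multiplicities via the rank-nullity identity g(λ) = n − rank(A − λI):
  rank(A − (-1)·I) = 2, so dim ker(A − (-1)·I) = n − 2 = 2

Summary:
  λ = -1: algebraic multiplicity = 4, geometric multiplicity = 2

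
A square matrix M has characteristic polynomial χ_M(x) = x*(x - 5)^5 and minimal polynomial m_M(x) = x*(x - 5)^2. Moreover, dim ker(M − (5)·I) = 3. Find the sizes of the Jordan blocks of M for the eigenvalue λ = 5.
Block sizes for λ = 5: [2, 2, 1]

Step 1 — from the characteristic polynomial, algebraic multiplicity of λ = 5 is 5. From dim ker(M − (5)·I) = 3, there are exactly 3 Jordan blocks for λ = 5.
Step 2 — from the minimal polynomial, the factor (x − 5)^2 tells us the largest block for λ = 5 has size 2.
Step 3 — with total size 5, 3 blocks, and largest block 2, the block sizes (in nonincreasing order) are [2, 2, 1].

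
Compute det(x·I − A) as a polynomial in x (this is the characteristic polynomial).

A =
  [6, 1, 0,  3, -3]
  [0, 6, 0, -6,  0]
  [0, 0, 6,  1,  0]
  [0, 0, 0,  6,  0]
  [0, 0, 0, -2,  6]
x^5 - 30*x^4 + 360*x^3 - 2160*x^2 + 6480*x - 7776

Expanding det(x·I − A) (e.g. by cofactor expansion or by noting that A is similar to its Jordan form J, which has the same characteristic polynomial as A) gives
  χ_A(x) = x^5 - 30*x^4 + 360*x^3 - 2160*x^2 + 6480*x - 7776
which factors as (x - 6)^5. The eigenvalues (with algebraic multiplicities) are λ = 6 with multiplicity 5.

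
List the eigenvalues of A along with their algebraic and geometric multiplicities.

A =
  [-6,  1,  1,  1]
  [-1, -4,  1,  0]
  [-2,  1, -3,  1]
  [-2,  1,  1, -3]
λ = -4: alg = 4, geom = 2

Step 1 — factor the characteristic polynomial to read off the algebraic multiplicities:
  χ_A(x) = (x + 4)^4

Step 2 — compute geometric multiplicities via the rank-nullity identity g(λ) = n − rank(A − λI):
  rank(A − (-4)·I) = 2, so dim ker(A − (-4)·I) = n − 2 = 2

Summary:
  λ = -4: algebraic multiplicity = 4, geometric multiplicity = 2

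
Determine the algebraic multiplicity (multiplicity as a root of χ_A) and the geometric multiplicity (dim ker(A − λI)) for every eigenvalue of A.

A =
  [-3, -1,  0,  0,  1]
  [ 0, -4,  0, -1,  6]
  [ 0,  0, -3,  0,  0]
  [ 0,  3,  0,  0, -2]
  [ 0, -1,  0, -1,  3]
λ = -3: alg = 3, geom = 2; λ = 1: alg = 2, geom = 1

Step 1 — factor the characteristic polynomial to read off the algebraic multiplicities:
  χ_A(x) = (x - 1)^2*(x + 3)^3

Step 2 — compute geometric multiplicities via the rank-nullity identity g(λ) = n − rank(A − λI):
  rank(A − (-3)·I) = 3, so dim ker(A − (-3)·I) = n − 3 = 2
  rank(A − (1)·I) = 4, so dim ker(A − (1)·I) = n − 4 = 1

Summary:
  λ = -3: algebraic multiplicity = 3, geometric multiplicity = 2
  λ = 1: algebraic multiplicity = 2, geometric multiplicity = 1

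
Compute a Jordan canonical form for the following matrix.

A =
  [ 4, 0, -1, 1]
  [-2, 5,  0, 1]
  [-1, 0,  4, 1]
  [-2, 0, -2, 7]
J_2(5) ⊕ J_2(5)

The characteristic polynomial is
  det(x·I − A) = x^4 - 20*x^3 + 150*x^2 - 500*x + 625 = (x - 5)^4

Eigenvalues and multiplicities (the geometric multiplicity of λ is n − rank(A − λI), which equals the number of Jordan blocks for λ):
  λ = 5: algebraic multiplicity = 4, geometric multiplicity = 2

Determining the block sizes for each eigenvalue:
  λ = 5: with am = 4 and gm = 2, the partition is not yet determined (e.g. several partitions of 4 into 2 parts exist). Let N = A − (5)·I. Computing rank(N^1) = 2, rank(N^2) = 0; the number of blocks of size ≥ j is rank(N^{j−1}) − rank(N^j), giving [2, 2]. So we have 2 block(s) of size 2 → block sizes [2, 2]

Assembling the blocks gives a Jordan form
J =
  [5, 1, 0, 0]
  [0, 5, 0, 0]
  [0, 0, 5, 1]
  [0, 0, 0, 5]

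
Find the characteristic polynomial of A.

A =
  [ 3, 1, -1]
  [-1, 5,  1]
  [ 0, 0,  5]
x^3 - 13*x^2 + 56*x - 80

Expanding det(x·I − A) (e.g. by cofactor expansion or by noting that A is similar to its Jordan form J, which has the same characteristic polynomial as A) gives
  χ_A(x) = x^3 - 13*x^2 + 56*x - 80
which factors as (x - 5)*(x - 4)^2. The eigenvalues (with algebraic multiplicities) are λ = 4 with multiplicity 2, λ = 5 with multiplicity 1.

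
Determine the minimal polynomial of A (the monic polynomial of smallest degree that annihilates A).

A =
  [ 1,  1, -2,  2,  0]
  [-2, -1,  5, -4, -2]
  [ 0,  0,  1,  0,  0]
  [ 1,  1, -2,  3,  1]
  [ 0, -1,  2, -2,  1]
x^3 - 3*x^2 + 3*x - 1

The characteristic polynomial is χ_A(x) = (x - 1)^5, so the eigenvalues are known. The minimal polynomial is
  m_A(x) = Π_λ (x − λ)^{k_λ}
where k_λ is the size of the *largest* Jordan block for λ (equivalently, the smallest k with (A − λI)^k v = 0 for every generalised eigenvector v of λ).

  λ = 1: largest Jordan block has size 3, contributing (x − 1)^3

So m_A(x) = (x - 1)^3 = x^3 - 3*x^2 + 3*x - 1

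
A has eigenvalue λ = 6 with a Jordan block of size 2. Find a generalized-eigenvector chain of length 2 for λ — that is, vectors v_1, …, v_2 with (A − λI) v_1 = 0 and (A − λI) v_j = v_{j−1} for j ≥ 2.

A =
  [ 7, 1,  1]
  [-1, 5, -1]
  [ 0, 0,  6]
A Jordan chain for λ = 6 of length 2:
v_1 = (1, -1, 0)ᵀ
v_2 = (1, 0, 0)ᵀ

Let N = A − (6)·I. We want v_2 with N^2 v_2 = 0 but N^1 v_2 ≠ 0; then v_{j-1} := N · v_j for j = 2, …, 2.

Pick v_2 = (1, 0, 0)ᵀ.
Then v_1 = N · v_2 = (1, -1, 0)ᵀ.

Sanity check: (A − (6)·I) v_1 = (0, 0, 0)ᵀ = 0. ✓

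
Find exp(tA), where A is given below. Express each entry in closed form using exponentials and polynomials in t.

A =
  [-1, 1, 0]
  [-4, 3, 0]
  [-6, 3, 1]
e^{tA} =
  [-2*t*exp(t) + exp(t), t*exp(t), 0]
  [-4*t*exp(t), 2*t*exp(t) + exp(t), 0]
  [-6*t*exp(t), 3*t*exp(t), exp(t)]

Strategy: write A = P · J · P⁻¹ where J is a Jordan canonical form, so e^{tA} = P · e^{tJ} · P⁻¹, and e^{tJ} can be computed block-by-block.

A has Jordan form
J =
  [1, 1, 0]
  [0, 1, 0]
  [0, 0, 1]
(up to reordering of blocks).

Per-block formulas:
  For a 1×1 block at λ = 1: exp(t · [1]) = [e^(1t)].
  For a 2×2 Jordan block J_2(1): exp(t · J_2(1)) = e^(1t)·(I + t·N), where N is the 2×2 nilpotent shift.

After assembling e^{tJ} and conjugating by P, we get:

e^{tA} =
  [-2*t*exp(t) + exp(t), t*exp(t), 0]
  [-4*t*exp(t), 2*t*exp(t) + exp(t), 0]
  [-6*t*exp(t), 3*t*exp(t), exp(t)]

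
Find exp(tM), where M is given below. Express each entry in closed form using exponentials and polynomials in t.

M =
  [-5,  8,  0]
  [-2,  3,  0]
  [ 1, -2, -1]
e^{tM} =
  [-4*t*exp(-t) + exp(-t), 8*t*exp(-t), 0]
  [-2*t*exp(-t), 4*t*exp(-t) + exp(-t), 0]
  [t*exp(-t), -2*t*exp(-t), exp(-t)]

Strategy: write M = P · J · P⁻¹ where J is a Jordan canonical form, so e^{tM} = P · e^{tJ} · P⁻¹, and e^{tJ} can be computed block-by-block.

M has Jordan form
J =
  [-1,  1,  0]
  [ 0, -1,  0]
  [ 0,  0, -1]
(up to reordering of blocks).

Per-block formulas:
  For a 1×1 block at λ = -1: exp(t · [-1]) = [e^(-1t)].
  For a 2×2 Jordan block J_2(-1): exp(t · J_2(-1)) = e^(-1t)·(I + t·N), where N is the 2×2 nilpotent shift.

After assembling e^{tJ} and conjugating by P, we get:

e^{tM} =
  [-4*t*exp(-t) + exp(-t), 8*t*exp(-t), 0]
  [-2*t*exp(-t), 4*t*exp(-t) + exp(-t), 0]
  [t*exp(-t), -2*t*exp(-t), exp(-t)]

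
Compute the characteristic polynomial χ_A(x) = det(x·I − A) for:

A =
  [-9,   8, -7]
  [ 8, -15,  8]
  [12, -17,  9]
x^3 + 15*x^2 + 75*x + 125

Expanding det(x·I − A) (e.g. by cofactor expansion or by noting that A is similar to its Jordan form J, which has the same characteristic polynomial as A) gives
  χ_A(x) = x^3 + 15*x^2 + 75*x + 125
which factors as (x + 5)^3. The eigenvalues (with algebraic multiplicities) are λ = -5 with multiplicity 3.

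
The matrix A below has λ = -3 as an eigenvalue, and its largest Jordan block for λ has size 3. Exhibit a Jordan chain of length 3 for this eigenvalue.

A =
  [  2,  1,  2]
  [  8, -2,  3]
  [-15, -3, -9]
A Jordan chain for λ = -3 of length 3:
v_1 = (3, 3, -9)ᵀ
v_2 = (5, 8, -15)ᵀ
v_3 = (1, 0, 0)ᵀ

Let N = A − (-3)·I. We want v_3 with N^3 v_3 = 0 but N^2 v_3 ≠ 0; then v_{j-1} := N · v_j for j = 3, …, 2.

Pick v_3 = (1, 0, 0)ᵀ.
Then v_2 = N · v_3 = (5, 8, -15)ᵀ.
Then v_1 = N · v_2 = (3, 3, -9)ᵀ.

Sanity check: (A − (-3)·I) v_1 = (0, 0, 0)ᵀ = 0. ✓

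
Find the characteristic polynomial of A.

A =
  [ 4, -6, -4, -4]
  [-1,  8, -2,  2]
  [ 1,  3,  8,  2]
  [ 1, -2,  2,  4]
x^4 - 24*x^3 + 216*x^2 - 864*x + 1296

Expanding det(x·I − A) (e.g. by cofactor expansion or by noting that A is similar to its Jordan form J, which has the same characteristic polynomial as A) gives
  χ_A(x) = x^4 - 24*x^3 + 216*x^2 - 864*x + 1296
which factors as (x - 6)^4. The eigenvalues (with algebraic multiplicities) are λ = 6 with multiplicity 4.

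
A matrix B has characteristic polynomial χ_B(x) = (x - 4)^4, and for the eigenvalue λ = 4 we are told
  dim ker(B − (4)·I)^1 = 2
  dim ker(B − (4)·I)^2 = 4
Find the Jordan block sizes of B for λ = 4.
Block sizes for λ = 4: [2, 2]

From the dimensions of kernels of powers, the number of Jordan blocks of size at least j is d_j − d_{j−1} where d_j = dim ker(N^j) (with d_0 = 0). Computing the differences gives [2, 2].
The number of blocks of size exactly k is (#blocks of size ≥ k) − (#blocks of size ≥ k + 1), so the partition is: 2 block(s) of size 2.
In nonincreasing order the block sizes are [2, 2].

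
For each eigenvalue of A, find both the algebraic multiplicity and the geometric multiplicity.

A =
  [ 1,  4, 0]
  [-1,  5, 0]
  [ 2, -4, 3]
λ = 3: alg = 3, geom = 2

Step 1 — factor the characteristic polynomial to read off the algebraic multiplicities:
  χ_A(x) = (x - 3)^3

Step 2 — compute geometric multiplicities via the rank-nullity identity g(λ) = n − rank(A − λI):
  rank(A − (3)·I) = 1, so dim ker(A − (3)·I) = n − 1 = 2

Summary:
  λ = 3: algebraic multiplicity = 3, geometric multiplicity = 2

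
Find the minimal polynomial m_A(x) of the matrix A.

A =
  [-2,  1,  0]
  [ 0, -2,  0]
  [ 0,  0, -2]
x^2 + 4*x + 4

The characteristic polynomial is χ_A(x) = (x + 2)^3, so the eigenvalues are known. The minimal polynomial is
  m_A(x) = Π_λ (x − λ)^{k_λ}
where k_λ is the size of the *largest* Jordan block for λ (equivalently, the smallest k with (A − λI)^k v = 0 for every generalised eigenvector v of λ).

  λ = -2: largest Jordan block has size 2, contributing (x + 2)^2

So m_A(x) = (x + 2)^2 = x^2 + 4*x + 4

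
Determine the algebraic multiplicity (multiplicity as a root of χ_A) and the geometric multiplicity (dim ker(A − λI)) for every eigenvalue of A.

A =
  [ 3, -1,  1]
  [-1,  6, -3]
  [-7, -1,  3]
λ = 4: alg = 3, geom = 1

Step 1 — factor the characteristic polynomial to read off the algebraic multiplicities:
  χ_A(x) = (x - 4)^3

Step 2 — compute geometric multiplicities via the rank-nullity identity g(λ) = n − rank(A − λI):
  rank(A − (4)·I) = 2, so dim ker(A − (4)·I) = n − 2 = 1

Summary:
  λ = 4: algebraic multiplicity = 3, geometric multiplicity = 1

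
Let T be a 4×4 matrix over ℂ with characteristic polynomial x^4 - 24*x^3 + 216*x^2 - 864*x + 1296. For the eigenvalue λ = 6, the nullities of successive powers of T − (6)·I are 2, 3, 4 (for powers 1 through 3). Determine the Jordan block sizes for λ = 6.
Block sizes for λ = 6: [3, 1]

From the dimensions of kernels of powers, the number of Jordan blocks of size at least j is d_j − d_{j−1} where d_j = dim ker(N^j) (with d_0 = 0). Computing the differences gives [2, 1, 1].
The number of blocks of size exactly k is (#blocks of size ≥ k) − (#blocks of size ≥ k + 1), so the partition is: 1 block(s) of size 1, 1 block(s) of size 3.
In nonincreasing order the block sizes are [3, 1].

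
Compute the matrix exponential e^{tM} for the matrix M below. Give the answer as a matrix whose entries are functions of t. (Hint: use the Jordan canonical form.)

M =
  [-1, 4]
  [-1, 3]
e^{tM} =
  [-2*t*exp(t) + exp(t), 4*t*exp(t)]
  [-t*exp(t), 2*t*exp(t) + exp(t)]

Strategy: write M = P · J · P⁻¹ where J is a Jordan canonical form, so e^{tM} = P · e^{tJ} · P⁻¹, and e^{tJ} can be computed block-by-block.

M has Jordan form
J =
  [1, 1]
  [0, 1]
(up to reordering of blocks).

Per-block formulas:
  For a 2×2 Jordan block J_2(1): exp(t · J_2(1)) = e^(1t)·(I + t·N), where N is the 2×2 nilpotent shift.

After assembling e^{tJ} and conjugating by P, we get:

e^{tM} =
  [-2*t*exp(t) + exp(t), 4*t*exp(t)]
  [-t*exp(t), 2*t*exp(t) + exp(t)]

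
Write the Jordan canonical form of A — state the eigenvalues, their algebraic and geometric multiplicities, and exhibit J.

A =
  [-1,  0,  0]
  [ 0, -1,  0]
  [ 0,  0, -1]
J_1(-1) ⊕ J_1(-1) ⊕ J_1(-1)

The characteristic polynomial is
  det(x·I − A) = x^3 + 3*x^2 + 3*x + 1 = (x + 1)^3

Eigenvalues and multiplicities (the geometric multiplicity of λ is n − rank(A − λI), which equals the number of Jordan blocks for λ):
  λ = -1: algebraic multiplicity = 3, geometric multiplicity = 3

Determining the block sizes for each eigenvalue:
  λ = -1: gm = am = 3, so every block has size 1 → block sizes [1, 1, 1]

Assembling the blocks gives a Jordan form
J =
  [-1,  0,  0]
  [ 0, -1,  0]
  [ 0,  0, -1]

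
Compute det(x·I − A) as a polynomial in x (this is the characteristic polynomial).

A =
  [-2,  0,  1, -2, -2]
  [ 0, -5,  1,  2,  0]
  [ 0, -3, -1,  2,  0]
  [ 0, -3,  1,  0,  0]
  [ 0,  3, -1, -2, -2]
x^5 + 10*x^4 + 40*x^3 + 80*x^2 + 80*x + 32

Expanding det(x·I − A) (e.g. by cofactor expansion or by noting that A is similar to its Jordan form J, which has the same characteristic polynomial as A) gives
  χ_A(x) = x^5 + 10*x^4 + 40*x^3 + 80*x^2 + 80*x + 32
which factors as (x + 2)^5. The eigenvalues (with algebraic multiplicities) are λ = -2 with multiplicity 5.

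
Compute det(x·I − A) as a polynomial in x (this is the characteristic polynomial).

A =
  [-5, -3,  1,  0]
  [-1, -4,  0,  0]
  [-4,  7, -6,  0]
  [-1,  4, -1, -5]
x^4 + 20*x^3 + 150*x^2 + 500*x + 625

Expanding det(x·I − A) (e.g. by cofactor expansion or by noting that A is similar to its Jordan form J, which has the same characteristic polynomial as A) gives
  χ_A(x) = x^4 + 20*x^3 + 150*x^2 + 500*x + 625
which factors as (x + 5)^4. The eigenvalues (with algebraic multiplicities) are λ = -5 with multiplicity 4.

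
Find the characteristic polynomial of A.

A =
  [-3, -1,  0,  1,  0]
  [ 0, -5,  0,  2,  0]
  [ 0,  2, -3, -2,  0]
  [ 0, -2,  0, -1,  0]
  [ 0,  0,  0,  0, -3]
x^5 + 15*x^4 + 90*x^3 + 270*x^2 + 405*x + 243

Expanding det(x·I − A) (e.g. by cofactor expansion or by noting that A is similar to its Jordan form J, which has the same characteristic polynomial as A) gives
  χ_A(x) = x^5 + 15*x^4 + 90*x^3 + 270*x^2 + 405*x + 243
which factors as (x + 3)^5. The eigenvalues (with algebraic multiplicities) are λ = -3 with multiplicity 5.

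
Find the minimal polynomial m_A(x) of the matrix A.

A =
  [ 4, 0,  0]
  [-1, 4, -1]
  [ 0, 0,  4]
x^2 - 8*x + 16

The characteristic polynomial is χ_A(x) = (x - 4)^3, so the eigenvalues are known. The minimal polynomial is
  m_A(x) = Π_λ (x − λ)^{k_λ}
where k_λ is the size of the *largest* Jordan block for λ (equivalently, the smallest k with (A − λI)^k v = 0 for every generalised eigenvector v of λ).

  λ = 4: largest Jordan block has size 2, contributing (x − 4)^2

So m_A(x) = (x - 4)^2 = x^2 - 8*x + 16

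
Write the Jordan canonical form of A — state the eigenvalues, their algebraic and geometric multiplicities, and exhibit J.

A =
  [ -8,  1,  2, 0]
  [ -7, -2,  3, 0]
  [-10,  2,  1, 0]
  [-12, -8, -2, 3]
J_3(-3) ⊕ J_1(3)

The characteristic polynomial is
  det(x·I − A) = x^4 + 6*x^3 - 54*x - 81 = (x - 3)*(x + 3)^3

Eigenvalues and multiplicities (the geometric multiplicity of λ is n − rank(A − λI), which equals the number of Jordan blocks for λ):
  λ = -3: algebraic multiplicity = 3, geometric multiplicity = 1
  λ = 3: algebraic multiplicity = 1, geometric multiplicity = 1

Determining the block sizes for each eigenvalue:
  λ = -3: one block (gm = 1), so the single block has size am = 3 → block sizes [3]
  λ = 3: one block (gm = 1), so the single block has size am = 1 → block sizes [1]

Assembling the blocks gives a Jordan form
J =
  [-3,  1,  0, 0]
  [ 0, -3,  1, 0]
  [ 0,  0, -3, 0]
  [ 0,  0,  0, 3]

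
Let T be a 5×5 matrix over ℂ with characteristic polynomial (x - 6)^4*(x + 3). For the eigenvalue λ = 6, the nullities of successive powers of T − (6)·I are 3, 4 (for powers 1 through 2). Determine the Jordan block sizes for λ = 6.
Block sizes for λ = 6: [2, 1, 1]

From the dimensions of kernels of powers, the number of Jordan blocks of size at least j is d_j − d_{j−1} where d_j = dim ker(N^j) (with d_0 = 0). Computing the differences gives [3, 1].
The number of blocks of size exactly k is (#blocks of size ≥ k) − (#blocks of size ≥ k + 1), so the partition is: 2 block(s) of size 1, 1 block(s) of size 2.
In nonincreasing order the block sizes are [2, 1, 1].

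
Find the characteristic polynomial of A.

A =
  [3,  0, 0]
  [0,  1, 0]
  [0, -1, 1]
x^3 - 5*x^2 + 7*x - 3

Expanding det(x·I − A) (e.g. by cofactor expansion or by noting that A is similar to its Jordan form J, which has the same characteristic polynomial as A) gives
  χ_A(x) = x^3 - 5*x^2 + 7*x - 3
which factors as (x - 3)*(x - 1)^2. The eigenvalues (with algebraic multiplicities) are λ = 1 with multiplicity 2, λ = 3 with multiplicity 1.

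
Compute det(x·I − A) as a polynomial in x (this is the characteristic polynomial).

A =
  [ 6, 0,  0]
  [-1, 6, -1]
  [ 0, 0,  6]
x^3 - 18*x^2 + 108*x - 216

Expanding det(x·I − A) (e.g. by cofactor expansion or by noting that A is similar to its Jordan form J, which has the same characteristic polynomial as A) gives
  χ_A(x) = x^3 - 18*x^2 + 108*x - 216
which factors as (x - 6)^3. The eigenvalues (with algebraic multiplicities) are λ = 6 with multiplicity 3.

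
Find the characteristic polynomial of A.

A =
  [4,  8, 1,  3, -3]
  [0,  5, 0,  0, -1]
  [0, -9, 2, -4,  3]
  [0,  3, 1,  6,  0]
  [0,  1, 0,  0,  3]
x^5 - 20*x^4 + 160*x^3 - 640*x^2 + 1280*x - 1024

Expanding det(x·I − A) (e.g. by cofactor expansion or by noting that A is similar to its Jordan form J, which has the same characteristic polynomial as A) gives
  χ_A(x) = x^5 - 20*x^4 + 160*x^3 - 640*x^2 + 1280*x - 1024
which factors as (x - 4)^5. The eigenvalues (with algebraic multiplicities) are λ = 4 with multiplicity 5.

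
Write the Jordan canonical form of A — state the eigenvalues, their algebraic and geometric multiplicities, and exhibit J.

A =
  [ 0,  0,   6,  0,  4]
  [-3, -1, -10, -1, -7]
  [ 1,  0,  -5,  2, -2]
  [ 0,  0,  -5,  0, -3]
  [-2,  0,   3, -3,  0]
J_1(-2) ⊕ J_2(-1) ⊕ J_2(-1)

The characteristic polynomial is
  det(x·I − A) = x^5 + 6*x^4 + 14*x^3 + 16*x^2 + 9*x + 2 = (x + 1)^4*(x + 2)

Eigenvalues and multiplicities (the geometric multiplicity of λ is n − rank(A − λI), which equals the number of Jordan blocks for λ):
  λ = -2: algebraic multiplicity = 1, geometric multiplicity = 1
  λ = -1: algebraic multiplicity = 4, geometric multiplicity = 2

Determining the block sizes for each eigenvalue:
  λ = -2: one block (gm = 1), so the single block has size am = 1 → block sizes [1]
  λ = -1: with am = 4 and gm = 2, the partition is not yet determined (e.g. several partitions of 4 into 2 parts exist). Let N = A − (-1)·I. Computing rank(N^1) = 3, rank(N^2) = 1; the number of blocks of size ≥ j is rank(N^{j−1}) − rank(N^j), giving [2, 2]. So we have 2 block(s) of size 2 → block sizes [2, 2]

Assembling the blocks gives a Jordan form
J =
  [-2,  0,  0,  0,  0]
  [ 0, -1,  1,  0,  0]
  [ 0,  0, -1,  0,  0]
  [ 0,  0,  0, -1,  1]
  [ 0,  0,  0,  0, -1]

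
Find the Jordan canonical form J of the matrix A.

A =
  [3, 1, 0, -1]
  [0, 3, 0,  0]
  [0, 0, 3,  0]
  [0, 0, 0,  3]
J_2(3) ⊕ J_1(3) ⊕ J_1(3)

The characteristic polynomial is
  det(x·I − A) = x^4 - 12*x^3 + 54*x^2 - 108*x + 81 = (x - 3)^4

Eigenvalues and multiplicities (the geometric multiplicity of λ is n − rank(A − λI), which equals the number of Jordan blocks for λ):
  λ = 3: algebraic multiplicity = 4, geometric multiplicity = 3

Determining the block sizes for each eigenvalue:
  λ = 3: 3 blocks summing to 4 forces exactly one block of size 2 and the rest size 1 → block sizes [2, 1, 1]

Assembling the blocks gives a Jordan form
J =
  [3, 1, 0, 0]
  [0, 3, 0, 0]
  [0, 0, 3, 0]
  [0, 0, 0, 3]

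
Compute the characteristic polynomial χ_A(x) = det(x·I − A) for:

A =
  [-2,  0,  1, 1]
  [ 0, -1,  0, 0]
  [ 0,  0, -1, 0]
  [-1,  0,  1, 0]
x^4 + 4*x^3 + 6*x^2 + 4*x + 1

Expanding det(x·I − A) (e.g. by cofactor expansion or by noting that A is similar to its Jordan form J, which has the same characteristic polynomial as A) gives
  χ_A(x) = x^4 + 4*x^3 + 6*x^2 + 4*x + 1
which factors as (x + 1)^4. The eigenvalues (with algebraic multiplicities) are λ = -1 with multiplicity 4.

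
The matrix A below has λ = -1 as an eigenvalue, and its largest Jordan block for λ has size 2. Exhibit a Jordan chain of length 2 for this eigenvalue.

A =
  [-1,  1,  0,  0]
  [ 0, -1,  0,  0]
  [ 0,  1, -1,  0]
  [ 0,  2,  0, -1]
A Jordan chain for λ = -1 of length 2:
v_1 = (1, 0, 1, 2)ᵀ
v_2 = (0, 1, 0, 0)ᵀ

Let N = A − (-1)·I. We want v_2 with N^2 v_2 = 0 but N^1 v_2 ≠ 0; then v_{j-1} := N · v_j for j = 2, …, 2.

Pick v_2 = (0, 1, 0, 0)ᵀ.
Then v_1 = N · v_2 = (1, 0, 1, 2)ᵀ.

Sanity check: (A − (-1)·I) v_1 = (0, 0, 0, 0)ᵀ = 0. ✓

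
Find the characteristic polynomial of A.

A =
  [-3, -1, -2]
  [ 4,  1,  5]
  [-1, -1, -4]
x^3 + 6*x^2 + 12*x + 8

Expanding det(x·I − A) (e.g. by cofactor expansion or by noting that A is similar to its Jordan form J, which has the same characteristic polynomial as A) gives
  χ_A(x) = x^3 + 6*x^2 + 12*x + 8
which factors as (x + 2)^3. The eigenvalues (with algebraic multiplicities) are λ = -2 with multiplicity 3.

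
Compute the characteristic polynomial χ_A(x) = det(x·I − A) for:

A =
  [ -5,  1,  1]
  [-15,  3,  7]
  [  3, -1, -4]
x^3 + 6*x^2 + 12*x + 8

Expanding det(x·I − A) (e.g. by cofactor expansion or by noting that A is similar to its Jordan form J, which has the same characteristic polynomial as A) gives
  χ_A(x) = x^3 + 6*x^2 + 12*x + 8
which factors as (x + 2)^3. The eigenvalues (with algebraic multiplicities) are λ = -2 with multiplicity 3.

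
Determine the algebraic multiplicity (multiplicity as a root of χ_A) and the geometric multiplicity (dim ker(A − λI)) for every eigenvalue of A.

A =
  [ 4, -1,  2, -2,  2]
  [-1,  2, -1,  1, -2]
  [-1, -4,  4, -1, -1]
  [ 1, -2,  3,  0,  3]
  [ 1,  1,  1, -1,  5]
λ = 3: alg = 5, geom = 2

Step 1 — factor the characteristic polynomial to read off the algebraic multiplicities:
  χ_A(x) = (x - 3)^5

Step 2 — compute geometric multiplicities via the rank-nullity identity g(λ) = n − rank(A − λI):
  rank(A − (3)·I) = 3, so dim ker(A − (3)·I) = n − 3 = 2

Summary:
  λ = 3: algebraic multiplicity = 5, geometric multiplicity = 2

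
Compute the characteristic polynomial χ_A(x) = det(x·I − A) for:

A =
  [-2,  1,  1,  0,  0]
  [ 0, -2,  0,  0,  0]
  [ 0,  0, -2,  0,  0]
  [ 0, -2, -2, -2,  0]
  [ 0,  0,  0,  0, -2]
x^5 + 10*x^4 + 40*x^3 + 80*x^2 + 80*x + 32

Expanding det(x·I − A) (e.g. by cofactor expansion or by noting that A is similar to its Jordan form J, which has the same characteristic polynomial as A) gives
  χ_A(x) = x^5 + 10*x^4 + 40*x^3 + 80*x^2 + 80*x + 32
which factors as (x + 2)^5. The eigenvalues (with algebraic multiplicities) are λ = -2 with multiplicity 5.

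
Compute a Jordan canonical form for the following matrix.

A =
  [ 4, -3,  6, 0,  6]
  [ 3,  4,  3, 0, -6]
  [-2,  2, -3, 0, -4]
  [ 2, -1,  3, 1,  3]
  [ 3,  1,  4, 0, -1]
J_3(1) ⊕ J_2(1)

The characteristic polynomial is
  det(x·I − A) = x^5 - 5*x^4 + 10*x^3 - 10*x^2 + 5*x - 1 = (x - 1)^5

Eigenvalues and multiplicities (the geometric multiplicity of λ is n − rank(A − λI), which equals the number of Jordan blocks for λ):
  λ = 1: algebraic multiplicity = 5, geometric multiplicity = 2

Determining the block sizes for each eigenvalue:
  λ = 1: with am = 5 and gm = 2, the partition is not yet determined (e.g. several partitions of 5 into 2 parts exist). Let N = A − (1)·I. Computing rank(N^1) = 3, rank(N^2) = 1, rank(N^3) = 0; the number of blocks of size ≥ j is rank(N^{j−1}) − rank(N^j), giving [2, 2, 1]. So we have 1 block(s) of size 3, 1 block(s) of size 2 → block sizes [3, 2]

Assembling the blocks gives a Jordan form
J =
  [1, 1, 0, 0, 0]
  [0, 1, 1, 0, 0]
  [0, 0, 1, 0, 0]
  [0, 0, 0, 1, 1]
  [0, 0, 0, 0, 1]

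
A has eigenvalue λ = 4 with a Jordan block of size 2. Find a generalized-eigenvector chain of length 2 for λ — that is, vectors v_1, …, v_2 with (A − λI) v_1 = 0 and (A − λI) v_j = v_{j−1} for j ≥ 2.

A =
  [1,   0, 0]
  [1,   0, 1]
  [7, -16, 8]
A Jordan chain for λ = 4 of length 2:
v_1 = (0, -4, -16)ᵀ
v_2 = (0, 1, 0)ᵀ

Let N = A − (4)·I. We want v_2 with N^2 v_2 = 0 but N^1 v_2 ≠ 0; then v_{j-1} := N · v_j for j = 2, …, 2.

Pick v_2 = (0, 1, 0)ᵀ.
Then v_1 = N · v_2 = (0, -4, -16)ᵀ.

Sanity check: (A − (4)·I) v_1 = (0, 0, 0)ᵀ = 0. ✓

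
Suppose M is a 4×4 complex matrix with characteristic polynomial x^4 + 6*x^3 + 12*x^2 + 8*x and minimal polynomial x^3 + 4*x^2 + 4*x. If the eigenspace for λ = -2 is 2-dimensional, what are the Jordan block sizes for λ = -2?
Block sizes for λ = -2: [2, 1]

Step 1 — from the characteristic polynomial, algebraic multiplicity of λ = -2 is 3. From dim ker(M − (-2)·I) = 2, there are exactly 2 Jordan blocks for λ = -2.
Step 2 — from the minimal polynomial, the factor (x + 2)^2 tells us the largest block for λ = -2 has size 2.
Step 3 — with total size 3, 2 blocks, and largest block 2, the block sizes (in nonincreasing order) are [2, 1].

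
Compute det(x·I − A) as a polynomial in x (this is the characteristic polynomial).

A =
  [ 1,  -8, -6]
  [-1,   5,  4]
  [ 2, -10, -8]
x^3 + 2*x^2 + x

Expanding det(x·I − A) (e.g. by cofactor expansion or by noting that A is similar to its Jordan form J, which has the same characteristic polynomial as A) gives
  χ_A(x) = x^3 + 2*x^2 + x
which factors as x*(x + 1)^2. The eigenvalues (with algebraic multiplicities) are λ = -1 with multiplicity 2, λ = 0 with multiplicity 1.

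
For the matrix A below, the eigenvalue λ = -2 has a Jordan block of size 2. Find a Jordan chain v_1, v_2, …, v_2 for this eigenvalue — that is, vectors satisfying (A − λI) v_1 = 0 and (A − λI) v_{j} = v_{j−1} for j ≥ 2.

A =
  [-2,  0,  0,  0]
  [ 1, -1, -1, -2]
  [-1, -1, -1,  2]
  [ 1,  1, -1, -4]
A Jordan chain for λ = -2 of length 2:
v_1 = (0, 1, -1, 1)ᵀ
v_2 = (1, 0, 0, 0)ᵀ

Let N = A − (-2)·I. We want v_2 with N^2 v_2 = 0 but N^1 v_2 ≠ 0; then v_{j-1} := N · v_j for j = 2, …, 2.

Pick v_2 = (1, 0, 0, 0)ᵀ.
Then v_1 = N · v_2 = (0, 1, -1, 1)ᵀ.

Sanity check: (A − (-2)·I) v_1 = (0, 0, 0, 0)ᵀ = 0. ✓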